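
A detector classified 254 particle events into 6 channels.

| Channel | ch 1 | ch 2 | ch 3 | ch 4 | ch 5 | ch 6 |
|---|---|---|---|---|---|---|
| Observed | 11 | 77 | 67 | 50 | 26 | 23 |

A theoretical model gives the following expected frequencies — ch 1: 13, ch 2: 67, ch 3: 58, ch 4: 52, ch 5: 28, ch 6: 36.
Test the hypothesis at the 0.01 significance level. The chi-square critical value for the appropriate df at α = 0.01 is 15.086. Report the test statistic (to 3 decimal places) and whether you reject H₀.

ch 1: (11 − 13)²/13 = 4/13 = 0.3077
ch 2: (77 − 67)²/67 = 100/67 = 1.4925
ch 3: (67 − 58)²/58 = 81/58 = 1.3966
ch 4: (50 − 52)²/52 = 4/52 = 0.0769
ch 5: (26 − 28)²/28 = 4/28 = 0.1429
ch 6: (23 − 36)²/36 = 169/36 = 4.6944
Sum = 8.111
df = 5. Since 8.111 < 15.086, we do not reject H₀.

8.111; do not reject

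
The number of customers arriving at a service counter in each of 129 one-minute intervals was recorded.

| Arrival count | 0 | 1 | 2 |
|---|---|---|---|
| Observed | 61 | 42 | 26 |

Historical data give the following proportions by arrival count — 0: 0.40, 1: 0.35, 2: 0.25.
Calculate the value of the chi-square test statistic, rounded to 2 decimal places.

Expected counts E_i = n·p_i: 129×0.40 = 51.6, 129×0.35 = 45.15, 129×0.25 = 32.25.
χ² = (61−51.6)²/51.6 + (42−45.15)²/45.15 + (26−32.25)²/32.25
   = 1.712 + 0.220 + 1.211
Sum = 3.14

3.14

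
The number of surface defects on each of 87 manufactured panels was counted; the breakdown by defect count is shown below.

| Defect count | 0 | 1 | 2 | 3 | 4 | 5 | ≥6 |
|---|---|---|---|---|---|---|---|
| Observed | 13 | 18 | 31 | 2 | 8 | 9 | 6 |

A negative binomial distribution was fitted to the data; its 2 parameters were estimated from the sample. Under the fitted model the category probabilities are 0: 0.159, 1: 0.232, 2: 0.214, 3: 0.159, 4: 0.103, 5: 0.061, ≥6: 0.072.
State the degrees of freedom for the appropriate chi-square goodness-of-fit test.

There are k = 7 categories and 2 parameters estimated from the data, so df = 7 − 1 − 2 = 4.

4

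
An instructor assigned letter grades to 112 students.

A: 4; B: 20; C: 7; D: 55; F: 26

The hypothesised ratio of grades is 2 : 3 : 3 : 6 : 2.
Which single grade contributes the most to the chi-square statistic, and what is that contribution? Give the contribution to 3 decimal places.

F, 10.286

Ratio total = 16. Expected counts: 112×2/16 = 14, 112×3/16 = 21, 112×3/16 = 21, 112×6/16 = 42, 112×2/16 = 14.
χ² = (4−14)²/14 + (20−21)²/21 + (7−21)²/21 + (55−42)²/42 + (26−14)²/14
   = 7.1429 + 0.0476 + 9.3333 + 4.0238 + 10.2857
The largest term is for F: 10.286.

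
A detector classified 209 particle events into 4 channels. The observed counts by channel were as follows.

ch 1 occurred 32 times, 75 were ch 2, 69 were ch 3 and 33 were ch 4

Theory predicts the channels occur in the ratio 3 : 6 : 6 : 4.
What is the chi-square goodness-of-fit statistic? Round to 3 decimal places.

Ratio total = 19. Expected counts: 209×3/19 = 33, 209×6/19 = 66, 209×6/19 = 66, 209×4/19 = 44.
cat         O        E   (O−E)²/E
ch 1       32       33     0.0303
ch 2       75       66     1.2273
ch 3       69       66     0.1364
ch 4       33       44     2.7500
Sum = 4.144

4.144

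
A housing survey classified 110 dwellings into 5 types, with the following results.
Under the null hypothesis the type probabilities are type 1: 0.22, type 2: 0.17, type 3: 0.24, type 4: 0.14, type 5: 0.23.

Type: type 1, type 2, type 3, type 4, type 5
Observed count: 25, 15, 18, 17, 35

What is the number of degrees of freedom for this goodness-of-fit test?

There are k = 5 categories and no parameters were estimated from the data, so df = 5 − 1 = 4.

4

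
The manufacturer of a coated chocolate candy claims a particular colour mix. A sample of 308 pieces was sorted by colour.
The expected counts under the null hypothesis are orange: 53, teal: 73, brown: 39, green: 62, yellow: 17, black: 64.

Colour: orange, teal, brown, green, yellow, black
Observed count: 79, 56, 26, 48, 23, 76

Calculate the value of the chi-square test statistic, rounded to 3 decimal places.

28.576

cat         O        E   (O−E)²/E
orange     79       53    12.7547
teal       56       73     3.9589
brown      26       39     4.3333
green      48       62     3.1613
yellow     23       17     2.1176
black      76       64     2.2500
Sum = 28.576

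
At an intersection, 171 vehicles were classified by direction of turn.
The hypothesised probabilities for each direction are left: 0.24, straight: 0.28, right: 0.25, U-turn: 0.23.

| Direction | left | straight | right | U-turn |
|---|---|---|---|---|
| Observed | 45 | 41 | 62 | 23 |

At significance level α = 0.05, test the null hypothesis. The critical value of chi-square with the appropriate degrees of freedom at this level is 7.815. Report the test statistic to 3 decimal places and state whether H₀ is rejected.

Expected counts E_i = n·p_i: 171×0.24 = 41.04, 171×0.28 = 47.88, 171×0.25 = 42.75, 171×0.23 = 39.33.
cat           O        E   (O−E)²/E
left         45    41.04     0.3821
straight     41    47.88     0.9886
right        62    42.75     8.6681
U-turn       23    39.33     6.7803
Sum = 16.819
df = 3. Since 16.819 > 7.815, we reject H₀.

16.819; reject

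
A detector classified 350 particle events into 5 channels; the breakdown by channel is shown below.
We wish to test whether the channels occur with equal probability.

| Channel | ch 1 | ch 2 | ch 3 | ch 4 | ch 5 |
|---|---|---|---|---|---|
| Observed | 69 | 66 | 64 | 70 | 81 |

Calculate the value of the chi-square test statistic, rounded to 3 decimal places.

Expected count for each of the 5 categories: 350/5 = 70.
χ² = (69−70)²/70 + (66−70)²/70 + (64−70)²/70 + (70−70)²/70 + (81−70)²/70
   = 0.0143 + 0.2286 + 0.5143 + 0.0000 + 1.7286
Sum = 2.486

2.486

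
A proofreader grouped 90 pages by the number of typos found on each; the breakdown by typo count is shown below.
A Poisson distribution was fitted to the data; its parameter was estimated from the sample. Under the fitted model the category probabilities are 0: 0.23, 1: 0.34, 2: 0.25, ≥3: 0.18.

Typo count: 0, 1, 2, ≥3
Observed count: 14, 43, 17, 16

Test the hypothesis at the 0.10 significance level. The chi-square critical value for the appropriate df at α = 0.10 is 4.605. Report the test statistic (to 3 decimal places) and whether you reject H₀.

8.540; reject

Expected counts E_i = n·p_i: 90×0.23 = 20.7, 90×0.34 = 30.6, 90×0.25 = 22.5, 90×0.18 = 16.2.
χ² = (14−20.7)²/20.7 + (43−30.6)²/30.6 + (17−22.5)²/22.5 + (16−16.2)²/16.2
   = 2.1686 + 5.0248 + 1.3444 + 0.0025
Sum = 8.540
df = 2. Since 8.540 > 4.605, we reject H₀.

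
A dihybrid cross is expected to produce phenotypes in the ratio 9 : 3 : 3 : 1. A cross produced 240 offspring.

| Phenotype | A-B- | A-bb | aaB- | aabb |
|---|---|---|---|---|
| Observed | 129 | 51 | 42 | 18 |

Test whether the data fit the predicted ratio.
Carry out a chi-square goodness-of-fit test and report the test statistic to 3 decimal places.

1.867

Ratio total = 16. Expected counts: 240×9/16 = 135, 240×3/16 = 45, 240×3/16 = 45, 240×1/16 = 15.
A-B-: (129 − 135)²/135 = 36/135 = 0.2667
A-bb: (51 − 45)²/45 = 36/45 = 0.8000
aaB-: (42 − 45)²/45 = 9/45 = 0.2000
aabb: (18 − 15)²/15 = 9/15 = 0.6000
Sum = 1.867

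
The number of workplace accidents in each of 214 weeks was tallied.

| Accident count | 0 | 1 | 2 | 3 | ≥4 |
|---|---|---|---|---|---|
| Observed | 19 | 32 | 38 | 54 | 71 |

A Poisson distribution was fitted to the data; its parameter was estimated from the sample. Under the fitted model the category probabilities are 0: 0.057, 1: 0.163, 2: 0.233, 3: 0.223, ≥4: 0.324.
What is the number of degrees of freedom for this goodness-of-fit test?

3

There are k = 5 categories and 1 parameter estimated from the data, so df = 5 − 1 − 1 = 3.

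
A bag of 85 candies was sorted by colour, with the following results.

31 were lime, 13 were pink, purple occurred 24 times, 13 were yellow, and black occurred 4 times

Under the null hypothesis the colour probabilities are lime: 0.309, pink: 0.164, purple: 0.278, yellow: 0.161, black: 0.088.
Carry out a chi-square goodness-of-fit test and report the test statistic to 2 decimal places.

2.58

Expected counts E_i = n·p_i: 85×0.309 = 26.265, 85×0.164 = 13.94, 85×0.278 = 23.63, 85×0.161 = 13.685, 85×0.088 = 7.48.
χ² = (31−26.265)²/26.265 + (13−13.94)²/13.94 + (24−23.63)²/23.63 + (13−13.685)²/13.685 + (4−7.48)²/7.48
   = 0.854 + 0.063 + 0.006 + 0.034 + 1.619
Sum = 2.58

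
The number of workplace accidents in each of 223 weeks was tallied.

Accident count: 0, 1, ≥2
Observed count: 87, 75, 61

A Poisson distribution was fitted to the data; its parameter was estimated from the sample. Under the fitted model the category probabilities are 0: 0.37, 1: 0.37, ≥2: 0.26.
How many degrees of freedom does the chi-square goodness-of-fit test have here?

There are k = 3 categories and 1 parameter estimated from the data, so df = 3 − 1 − 1 = 1.

1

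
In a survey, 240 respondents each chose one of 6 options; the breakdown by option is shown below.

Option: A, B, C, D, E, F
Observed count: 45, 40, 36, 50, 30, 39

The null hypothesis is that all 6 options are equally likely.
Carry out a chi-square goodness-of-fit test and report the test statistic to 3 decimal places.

6.050

Under H₀ each category has probability 1/6, so each expected count is 240/6 = 40.
cat         O        E   (O−E)²/E
A          45       40     0.6250
B          40       40     0.0000
C          36       40     0.4000
D          50       40     2.5000
E          30       40     2.5000
F          39       40     0.0250
Sum = 6.050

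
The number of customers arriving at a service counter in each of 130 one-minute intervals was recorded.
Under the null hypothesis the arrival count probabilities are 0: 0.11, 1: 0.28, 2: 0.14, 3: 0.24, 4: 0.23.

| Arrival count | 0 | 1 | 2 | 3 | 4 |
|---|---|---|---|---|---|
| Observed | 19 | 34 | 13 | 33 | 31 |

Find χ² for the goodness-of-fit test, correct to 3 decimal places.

Expected counts E_i = n·p_i: 130×0.11 = 14.3, 130×0.28 = 36.4, 130×0.14 = 18.2, 130×0.24 = 31.2, 130×0.23 = 29.9.
0: (19 − 14.3)²/14.3 = 22.09/14.3 = 1.5448
1: (34 − 36.4)²/36.4 = 5.76/36.4 = 0.1582
2: (13 − 18.2)²/18.2 = 27.04/18.2 = 1.4857
3: (33 − 31.2)²/31.2 = 3.24/31.2 = 0.1038
4: (31 − 29.9)²/29.9 = 1.21/29.9 = 0.0405
Sum = 3.333

3.333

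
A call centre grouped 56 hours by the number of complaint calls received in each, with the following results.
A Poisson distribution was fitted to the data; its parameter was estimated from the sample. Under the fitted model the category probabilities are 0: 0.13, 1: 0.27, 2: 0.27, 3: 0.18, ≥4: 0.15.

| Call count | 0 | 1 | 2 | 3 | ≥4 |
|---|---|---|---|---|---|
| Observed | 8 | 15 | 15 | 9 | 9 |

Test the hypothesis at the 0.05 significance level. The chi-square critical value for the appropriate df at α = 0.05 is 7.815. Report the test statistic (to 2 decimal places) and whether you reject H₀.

Expected counts E_i = n·p_i: 56×0.13 = 7.28, 56×0.27 = 15.12, 56×0.27 = 15.12, 56×0.18 = 10.08, 56×0.15 = 8.4.
0: (8 − 7.28)²/7.28 = 0.5184/7.28 = 0.071
1: (15 − 15.12)²/15.12 = 0.0144/15.12 = 0.001
2: (15 − 15.12)²/15.12 = 0.0144/15.12 = 0.001
3: (9 − 10.08)²/10.08 = 1.1664/10.08 = 0.116
≥4: (9 − 8.4)²/8.4 = 0.36/8.4 = 0.043
Sum = 0.23
df = 3. Since 0.23 < 7.815, we do not reject H₀.

0.23; do not reject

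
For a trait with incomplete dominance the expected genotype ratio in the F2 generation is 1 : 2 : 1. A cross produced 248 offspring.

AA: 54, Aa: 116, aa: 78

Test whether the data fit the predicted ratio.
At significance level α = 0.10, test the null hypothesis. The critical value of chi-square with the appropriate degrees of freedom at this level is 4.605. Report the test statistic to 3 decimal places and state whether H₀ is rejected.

5.677; reject

Ratio total = 4. Expected counts: 248×1/4 = 62, 248×2/4 = 124, 248×1/4 = 62.
χ² = (54−62)²/62 + (116−124)²/124 + (78−62)²/62
   = 1.0323 + 0.5161 + 4.1290
Sum = 5.677
df = 2. Since 5.677 > 4.605, we reject H₀.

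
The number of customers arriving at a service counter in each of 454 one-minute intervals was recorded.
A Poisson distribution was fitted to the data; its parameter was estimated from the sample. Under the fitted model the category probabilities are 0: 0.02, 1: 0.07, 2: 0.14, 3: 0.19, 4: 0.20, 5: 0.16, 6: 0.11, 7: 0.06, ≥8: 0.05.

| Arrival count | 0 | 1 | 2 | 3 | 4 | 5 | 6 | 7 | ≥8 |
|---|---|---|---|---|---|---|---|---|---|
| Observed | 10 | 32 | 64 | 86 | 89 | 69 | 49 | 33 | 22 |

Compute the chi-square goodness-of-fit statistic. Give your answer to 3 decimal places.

Expected counts E_i = n·p_i: 454×0.02 = 9.08, 454×0.07 = 31.78, 454×0.14 = 63.56, 454×0.19 = 86.26, 454×0.20 = 90.8, 454×0.16 = 72.64, 454×0.11 = 49.94, 454×0.06 = 27.24, 454×0.05 = 22.7.
0: (10 − 9.08)²/9.08 = 0.8464/9.08 = 0.0932
1: (32 − 31.78)²/31.78 = 0.0484/31.78 = 0.0015
2: (64 − 63.56)²/63.56 = 0.1936/63.56 = 0.0030
3: (86 − 86.26)²/86.26 = 0.0676/86.26 = 0.0008
4: (89 − 90.8)²/90.8 = 3.24/90.8 = 0.0357
5: (69 − 72.64)²/72.64 = 13.2496/72.64 = 0.1824
6: (49 − 49.94)²/49.94 = 0.8836/49.94 = 0.0177
7: (33 − 27.24)²/27.24 = 33.1776/27.24 = 1.2180
≥8: (22 − 22.7)²/22.7 = 0.49/22.7 = 0.0216
Sum = 1.574

1.574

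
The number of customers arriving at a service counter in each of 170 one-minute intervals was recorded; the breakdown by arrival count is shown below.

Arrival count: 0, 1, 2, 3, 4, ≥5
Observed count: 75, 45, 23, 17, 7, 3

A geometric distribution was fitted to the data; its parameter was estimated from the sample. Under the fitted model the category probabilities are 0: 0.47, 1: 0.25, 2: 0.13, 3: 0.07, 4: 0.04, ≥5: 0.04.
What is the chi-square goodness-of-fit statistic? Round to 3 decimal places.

4.799

Expected counts E_i = n·p_i: 170×0.47 = 79.9, 170×0.25 = 42.5, 170×0.13 = 22.1, 170×0.07 = 11.9, 170×0.04 = 6.8, 170×0.04 = 6.8.
cat         O        E   (O−E)²/E
0          75     79.9     0.3005
1          45     42.5     0.1471
2          23     22.1     0.0367
3          17     11.9     2.1857
4           7      6.8     0.0059
≥5          3      6.8     2.1235
Sum = 4.799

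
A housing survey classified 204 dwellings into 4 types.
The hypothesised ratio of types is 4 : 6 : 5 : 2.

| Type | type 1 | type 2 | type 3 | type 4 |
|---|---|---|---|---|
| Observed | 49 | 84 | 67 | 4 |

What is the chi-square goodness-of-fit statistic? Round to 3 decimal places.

19.504

Ratio total = 17. Expected counts: 204×4/17 = 48, 204×6/17 = 72, 204×5/17 = 60, 204×2/17 = 24.
χ² = (49−48)²/48 + (84−72)²/72 + (67−60)²/60 + (4−24)²/24
   = 0.0208 + 2.0000 + 0.8167 + 16.6667
Sum = 19.504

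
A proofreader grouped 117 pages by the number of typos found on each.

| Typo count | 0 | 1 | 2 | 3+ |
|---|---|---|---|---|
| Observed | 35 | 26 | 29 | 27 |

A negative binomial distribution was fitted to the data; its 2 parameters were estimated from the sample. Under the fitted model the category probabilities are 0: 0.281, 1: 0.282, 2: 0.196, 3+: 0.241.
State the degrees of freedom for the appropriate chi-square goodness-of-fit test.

1

There are k = 4 categories and 2 parameters estimated from the data, so df = 4 − 1 − 2 = 1.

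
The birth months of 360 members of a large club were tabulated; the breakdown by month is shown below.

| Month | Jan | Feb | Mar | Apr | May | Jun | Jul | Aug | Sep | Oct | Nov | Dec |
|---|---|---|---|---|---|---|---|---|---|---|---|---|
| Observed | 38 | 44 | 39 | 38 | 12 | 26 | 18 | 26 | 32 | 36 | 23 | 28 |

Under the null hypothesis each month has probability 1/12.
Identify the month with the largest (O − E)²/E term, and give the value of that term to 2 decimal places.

May, 10.80

Under H₀ each category has probability 1/12, so each expected count is 360/12 = 30.
χ² = (38−30)²/30 + (44−30)²/30 + (39−30)²/30 + (38−30)²/30 + (12−30)²/30 + (26−30)²/30 + (18−30)²/30 + (26−30)²/30 + (32−30)²/30 + (36−30)²/30 + (23−30)²/30 + (28−30)²/30
   = 2.133 + 6.533 + 2.700 + 2.133 + 10.800 + 0.533 + 4.800 + 0.533 + 0.133 + 1.200 + 1.633 + 0.133
The largest term is for May: 10.80.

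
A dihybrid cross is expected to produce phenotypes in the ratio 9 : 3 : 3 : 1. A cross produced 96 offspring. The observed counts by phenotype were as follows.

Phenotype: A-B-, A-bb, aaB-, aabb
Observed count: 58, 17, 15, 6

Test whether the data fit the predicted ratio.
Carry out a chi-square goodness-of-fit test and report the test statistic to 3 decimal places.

0.852

Ratio total = 16. Expected counts: 96×9/16 = 54, 96×3/16 = 18, 96×3/16 = 18, 96×1/16 = 6.
A-B-: (58 − 54)²/54 = 16/54 = 0.2963
A-bb: (17 − 18)²/18 = 1/18 = 0.0556
aaB-: (15 − 18)²/18 = 9/18 = 0.5000
aabb: (6 − 6)²/6 = 0/6 = 0.0000
Sum = 0.852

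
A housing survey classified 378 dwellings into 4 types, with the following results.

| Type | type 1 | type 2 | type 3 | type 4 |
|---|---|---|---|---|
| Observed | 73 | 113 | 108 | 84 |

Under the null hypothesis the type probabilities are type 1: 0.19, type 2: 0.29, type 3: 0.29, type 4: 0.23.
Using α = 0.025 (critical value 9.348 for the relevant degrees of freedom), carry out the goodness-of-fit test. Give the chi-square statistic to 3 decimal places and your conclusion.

0.247; do not reject

Expected counts E_i = n·p_i: 378×0.19 = 71.82, 378×0.29 = 109.62, 378×0.29 = 109.62, 378×0.23 = 86.94.
type 1: (73 − 71.82)²/71.82 = 1.3924/71.82 = 0.0194
type 2: (113 − 109.62)²/109.62 = 11.4244/109.62 = 0.1042
type 3: (108 − 109.62)²/109.62 = 2.6244/109.62 = 0.0239
type 4: (84 − 86.94)²/86.94 = 8.6436/86.94 = 0.0994
Sum = 0.247
df = 3. Since 0.247 < 9.348, we do not reject H₀.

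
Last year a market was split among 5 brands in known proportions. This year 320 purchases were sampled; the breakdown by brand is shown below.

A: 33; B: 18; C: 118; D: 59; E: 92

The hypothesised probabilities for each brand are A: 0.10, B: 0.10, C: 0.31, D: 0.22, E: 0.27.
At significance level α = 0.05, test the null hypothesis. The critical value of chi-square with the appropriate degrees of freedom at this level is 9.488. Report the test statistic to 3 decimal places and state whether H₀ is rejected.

11.928; reject

Expected counts E_i = n·p_i: 320×0.10 = 32, 320×0.10 = 32, 320×0.31 = 99.2, 320×0.22 = 70.4, 320×0.27 = 86.4.
A: (33 − 32)²/32 = 1/32 = 0.0313
B: (18 − 32)²/32 = 196/32 = 6.1250
C: (118 − 99.2)²/99.2 = 353.44/99.2 = 3.5629
D: (59 − 70.4)²/70.4 = 129.96/70.4 = 1.8460
E: (92 − 86.4)²/86.4 = 31.36/86.4 = 0.3630
Sum = 11.928
df = 4. Since 11.928 > 9.488, we reject H₀.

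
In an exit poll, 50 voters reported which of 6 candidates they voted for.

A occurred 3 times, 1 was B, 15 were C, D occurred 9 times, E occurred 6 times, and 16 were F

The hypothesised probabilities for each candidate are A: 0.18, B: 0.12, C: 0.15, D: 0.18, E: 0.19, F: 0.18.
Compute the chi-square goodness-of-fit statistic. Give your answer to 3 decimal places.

22.401

Expected counts E_i = n·p_i: 50×0.18 = 9, 50×0.12 = 6, 50×0.15 = 7.5, 50×0.18 = 9, 50×0.19 = 9.5, 50×0.18 = 9.
χ² = (3−9)²/9 + (1−6)²/6 + (15−7.5)²/7.5 + (9−9)²/9 + (6−9.5)²/9.5 + (16−9)²/9
   = 4.0000 + 4.1667 + 7.5000 + 0.0000 + 1.2895 + 5.4444
Sum = 22.401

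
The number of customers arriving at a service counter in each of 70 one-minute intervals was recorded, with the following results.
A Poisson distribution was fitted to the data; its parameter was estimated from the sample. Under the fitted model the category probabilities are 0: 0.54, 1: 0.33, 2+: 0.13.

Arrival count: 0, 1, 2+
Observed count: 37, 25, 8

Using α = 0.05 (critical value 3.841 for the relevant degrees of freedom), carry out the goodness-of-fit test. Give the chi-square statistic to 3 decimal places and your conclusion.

Expected counts E_i = n·p_i: 70×0.54 = 37.8, 70×0.33 = 23.1, 70×0.13 = 9.1.
cat         O        E   (O−E)²/E
0          37     37.8     0.0169
1          25     23.1     0.1563
2+          8      9.1     0.1330
Sum = 0.306
df = 1. Since 0.306 < 3.841, we do not reject H₀.

0.306; do not reject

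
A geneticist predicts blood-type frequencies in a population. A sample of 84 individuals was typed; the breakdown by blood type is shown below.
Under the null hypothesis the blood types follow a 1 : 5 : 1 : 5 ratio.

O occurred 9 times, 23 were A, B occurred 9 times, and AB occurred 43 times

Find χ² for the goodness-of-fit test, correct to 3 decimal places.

Ratio total = 12. Expected counts: 84×1/12 = 7, 84×5/12 = 35, 84×1/12 = 7, 84×5/12 = 35.
cat         O        E   (O−E)²/E
O           9        7     0.5714
A          23       35     4.1143
B           9        7     0.5714
AB         43       35     1.8286
Sum = 7.086

7.086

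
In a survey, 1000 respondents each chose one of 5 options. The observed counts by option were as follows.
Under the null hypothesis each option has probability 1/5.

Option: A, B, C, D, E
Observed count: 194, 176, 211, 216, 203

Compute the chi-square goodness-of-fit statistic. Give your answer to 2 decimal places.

4.99

Expected count for each of the 5 categories: 1000/5 = 200.
cat         O        E   (O−E)²/E
A         194      200      0.180
B         176      200      2.880
C         211      200      0.605
D         216      200      1.280
E         203      200      0.045
Sum = 4.99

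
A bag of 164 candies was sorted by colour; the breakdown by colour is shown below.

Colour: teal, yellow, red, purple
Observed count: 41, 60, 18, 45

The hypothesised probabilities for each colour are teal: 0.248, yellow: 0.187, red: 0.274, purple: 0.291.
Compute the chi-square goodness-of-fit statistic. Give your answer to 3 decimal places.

44.359

Expected counts E_i = n·p_i: 164×0.248 = 40.672, 164×0.187 = 30.668, 164×0.274 = 44.936, 164×0.291 = 47.724.
teal: (41 − 40.672)²/40.672 = 0.107584/40.672 = 0.0026
yellow: (60 − 30.668)²/30.668 = 860.366224/30.668 = 28.0542
red: (18 − 44.936)²/44.936 = 725.548096/44.936 = 16.1463
purple: (45 − 47.724)²/47.724 = 7.420176/47.724 = 0.1555
Sum = 44.359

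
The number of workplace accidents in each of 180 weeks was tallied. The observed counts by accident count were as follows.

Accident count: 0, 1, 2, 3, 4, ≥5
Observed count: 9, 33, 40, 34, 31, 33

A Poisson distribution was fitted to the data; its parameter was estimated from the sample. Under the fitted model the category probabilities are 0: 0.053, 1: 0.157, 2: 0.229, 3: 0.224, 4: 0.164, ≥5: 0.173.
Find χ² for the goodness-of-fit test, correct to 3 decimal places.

Expected counts E_i = n·p_i: 180×0.053 = 9.54, 180×0.157 = 28.26, 180×0.229 = 41.22, 180×0.224 = 40.32, 180×0.164 = 29.52, 180×0.173 = 31.14.
χ² = (9−9.54)²/9.54 + (33−28.26)²/28.26 + (40−41.22)²/41.22 + (34−40.32)²/40.32 + (31−29.52)²/29.52 + (33−31.14)²/31.14
   = 0.0306 + 0.7950 + 0.0361 + 0.9906 + 0.0742 + 0.1111
Sum = 2.038

2.038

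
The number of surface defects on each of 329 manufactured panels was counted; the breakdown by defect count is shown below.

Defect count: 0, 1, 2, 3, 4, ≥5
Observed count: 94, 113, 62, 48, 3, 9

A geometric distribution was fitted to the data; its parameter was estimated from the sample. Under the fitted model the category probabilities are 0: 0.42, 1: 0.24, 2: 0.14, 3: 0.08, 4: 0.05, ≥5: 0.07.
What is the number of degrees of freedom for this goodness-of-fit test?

There are k = 6 categories and 1 parameter estimated from the data, so df = 6 − 1 − 1 = 4.

4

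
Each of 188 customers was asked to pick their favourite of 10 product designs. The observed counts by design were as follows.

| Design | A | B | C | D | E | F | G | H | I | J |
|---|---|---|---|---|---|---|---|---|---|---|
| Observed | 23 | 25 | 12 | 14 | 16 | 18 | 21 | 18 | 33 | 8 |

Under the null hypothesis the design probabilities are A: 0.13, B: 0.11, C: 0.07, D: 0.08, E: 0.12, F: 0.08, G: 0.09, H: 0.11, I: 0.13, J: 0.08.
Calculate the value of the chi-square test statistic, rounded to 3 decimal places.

11.276

Expected counts E_i = n·p_i: 188×0.13 = 24.44, 188×0.11 = 20.68, 188×0.07 = 13.16, 188×0.08 = 15.04, 188×0.12 = 22.56, 188×0.08 = 15.04, 188×0.09 = 16.92, 188×0.11 = 20.68, 188×0.13 = 24.44, 188×0.08 = 15.04.
cat         O        E   (O−E)²/E
A          23    24.44     0.0848
B          25    20.68     0.9024
C          12    13.16     0.1022
D          14    15.04     0.0719
E          16    22.56     1.9075
F          18    15.04     0.5826
G          21    16.92     0.9838
H          18    20.68     0.3473
I          33    24.44     2.9981
J           8    15.04     3.2953
Sum = 11.276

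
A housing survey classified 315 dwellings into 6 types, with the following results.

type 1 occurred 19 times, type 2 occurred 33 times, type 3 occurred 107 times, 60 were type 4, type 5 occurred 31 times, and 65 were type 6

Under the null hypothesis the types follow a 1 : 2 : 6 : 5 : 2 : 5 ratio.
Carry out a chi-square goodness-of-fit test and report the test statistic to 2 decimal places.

8.94

Ratio total = 21. Expected counts: 315×1/21 = 15, 315×2/21 = 30, 315×6/21 = 90, 315×5/21 = 75, 315×2/21 = 30, 315×5/21 = 75.
type 1: (19 − 15)²/15 = 16/15 = 1.067
type 2: (33 − 30)²/30 = 9/30 = 0.300
type 3: (107 − 90)²/90 = 289/90 = 3.211
type 4: (60 − 75)²/75 = 225/75 = 3.000
type 5: (31 − 30)²/30 = 1/30 = 0.033
type 6: (65 − 75)²/75 = 100/75 = 1.333
Sum = 8.94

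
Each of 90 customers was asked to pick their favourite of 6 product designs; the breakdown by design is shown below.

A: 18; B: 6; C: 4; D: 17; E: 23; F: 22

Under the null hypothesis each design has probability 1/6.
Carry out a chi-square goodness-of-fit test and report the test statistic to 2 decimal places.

Under H₀ each category has probability 1/6, so each expected count is 90/6 = 15.
cat         O        E   (O−E)²/E
A          18       15      0.600
B           6       15      5.400
C           4       15      8.067
D          17       15      0.267
E          23       15      4.267
F          22       15      3.267
Sum = 21.87

21.87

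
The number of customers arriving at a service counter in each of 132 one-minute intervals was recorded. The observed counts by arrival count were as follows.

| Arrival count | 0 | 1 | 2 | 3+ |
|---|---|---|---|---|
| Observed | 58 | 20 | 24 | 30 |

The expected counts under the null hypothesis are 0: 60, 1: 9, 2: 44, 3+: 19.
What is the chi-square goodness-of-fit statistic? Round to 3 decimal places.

28.970

0: (58 − 60)²/60 = 4/60 = 0.0667
1: (20 − 9)²/9 = 121/9 = 13.4444
2: (24 − 44)²/44 = 400/44 = 9.0909
3+: (30 − 19)²/19 = 121/19 = 6.3684
Sum = 28.970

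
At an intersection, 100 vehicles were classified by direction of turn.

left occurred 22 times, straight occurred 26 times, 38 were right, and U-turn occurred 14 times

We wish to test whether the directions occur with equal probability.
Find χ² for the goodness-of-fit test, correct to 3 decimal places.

Under H₀ each category has probability 1/4, so each expected count is 100/4 = 25.
χ² = (22−25)²/25 + (26−25)²/25 + (38−25)²/25 + (14−25)²/25
   = 0.3600 + 0.0400 + 6.7600 + 4.8400
Sum = 12.000

12.000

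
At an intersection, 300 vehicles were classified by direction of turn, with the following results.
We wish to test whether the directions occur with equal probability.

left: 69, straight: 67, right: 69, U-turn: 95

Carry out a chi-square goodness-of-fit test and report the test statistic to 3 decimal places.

Expected count for each of the 4 categories: 300/4 = 75.
cat           O        E   (O−E)²/E
left         69       75     0.4800
straight     67       75     0.8533
right        69       75     0.4800
U-turn       95       75     5.3333
Sum = 7.147

7.147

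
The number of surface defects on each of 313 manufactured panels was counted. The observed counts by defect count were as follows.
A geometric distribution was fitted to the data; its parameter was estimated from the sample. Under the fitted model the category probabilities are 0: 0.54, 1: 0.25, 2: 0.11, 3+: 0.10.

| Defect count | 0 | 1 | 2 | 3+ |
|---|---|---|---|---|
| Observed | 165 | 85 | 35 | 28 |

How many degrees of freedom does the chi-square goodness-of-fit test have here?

2

There are k = 4 categories and 1 parameter estimated from the data, so df = 4 − 1 − 1 = 2.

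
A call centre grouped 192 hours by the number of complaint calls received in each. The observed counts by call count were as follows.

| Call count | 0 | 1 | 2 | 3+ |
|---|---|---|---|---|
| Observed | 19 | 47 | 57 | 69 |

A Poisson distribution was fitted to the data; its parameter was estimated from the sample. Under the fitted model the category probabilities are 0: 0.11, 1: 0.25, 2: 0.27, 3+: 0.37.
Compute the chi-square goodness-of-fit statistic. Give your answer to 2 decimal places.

0.81

Expected counts E_i = n·p_i: 192×0.11 = 21.12, 192×0.25 = 48, 192×0.27 = 51.84, 192×0.37 = 71.04.
χ² = (19−21.12)²/21.12 + (47−48)²/48 + (57−51.84)²/51.84 + (69−71.04)²/71.04
   = 0.213 + 0.021 + 0.514 + 0.059
Sum = 0.81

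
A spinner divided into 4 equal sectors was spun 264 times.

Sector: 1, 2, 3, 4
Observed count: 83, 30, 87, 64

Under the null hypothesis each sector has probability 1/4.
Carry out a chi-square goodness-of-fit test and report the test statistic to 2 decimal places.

30.76

Expected count for each of the 4 categories: 264/4 = 66.
1: (83 − 66)²/66 = 289/66 = 4.379
2: (30 − 66)²/66 = 1296/66 = 19.636
3: (87 − 66)²/66 = 441/66 = 6.682
4: (64 − 66)²/66 = 4/66 = 0.061
Sum = 30.76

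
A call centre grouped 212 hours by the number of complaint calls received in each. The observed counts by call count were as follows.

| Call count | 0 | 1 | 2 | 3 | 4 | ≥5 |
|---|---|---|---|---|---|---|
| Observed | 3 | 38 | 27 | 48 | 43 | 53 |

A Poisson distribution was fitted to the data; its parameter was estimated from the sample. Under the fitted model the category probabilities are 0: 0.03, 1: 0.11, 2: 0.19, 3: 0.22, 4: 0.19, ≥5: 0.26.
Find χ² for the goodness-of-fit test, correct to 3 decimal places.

15.699

Expected counts E_i = n·p_i: 212×0.03 = 6.36, 212×0.11 = 23.32, 212×0.19 = 40.28, 212×0.22 = 46.64, 212×0.19 = 40.28, 212×0.26 = 55.12.
cat         O        E   (O−E)²/E
0           3     6.36     1.7751
1          38    23.32     9.2411
2          27    40.28     4.3783
3          48    46.64     0.0397
4          43    40.28     0.1837
≥5         53    55.12     0.0815
Sum = 15.699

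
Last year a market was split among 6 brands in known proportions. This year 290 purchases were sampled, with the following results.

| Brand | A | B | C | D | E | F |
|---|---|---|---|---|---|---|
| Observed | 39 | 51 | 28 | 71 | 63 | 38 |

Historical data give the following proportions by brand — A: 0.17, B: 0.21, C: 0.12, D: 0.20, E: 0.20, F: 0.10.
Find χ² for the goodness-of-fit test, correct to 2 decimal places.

Expected counts E_i = n·p_i: 290×0.17 = 49.3, 290×0.21 = 60.9, 290×0.12 = 34.8, 290×0.20 = 58, 290×0.20 = 58, 290×0.10 = 29.
cat         O        E   (O−E)²/E
A          39     49.3      2.152
B          51     60.9      1.609
C          28     34.8      1.329
D          71       58      2.914
E          63       58      0.431
F          38       29      2.793
Sum = 11.23

11.23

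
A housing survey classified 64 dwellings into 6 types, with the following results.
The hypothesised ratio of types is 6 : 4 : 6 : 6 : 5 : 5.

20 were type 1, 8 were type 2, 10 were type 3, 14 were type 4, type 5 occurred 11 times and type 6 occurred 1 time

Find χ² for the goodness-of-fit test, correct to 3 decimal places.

14.200

Ratio total = 32. Expected counts: 64×6/32 = 12, 64×4/32 = 8, 64×6/32 = 12, 64×6/32 = 12, 64×5/32 = 10, 64×5/32 = 10.
type 1: (20 − 12)²/12 = 64/12 = 5.3333
type 2: (8 − 8)²/8 = 0/8 = 0.0000
type 3: (10 − 12)²/12 = 4/12 = 0.3333
type 4: (14 − 12)²/12 = 4/12 = 0.3333
type 5: (11 − 10)²/10 = 1/10 = 0.1000
type 6: (1 − 10)²/10 = 81/10 = 8.1000
Sum = 14.200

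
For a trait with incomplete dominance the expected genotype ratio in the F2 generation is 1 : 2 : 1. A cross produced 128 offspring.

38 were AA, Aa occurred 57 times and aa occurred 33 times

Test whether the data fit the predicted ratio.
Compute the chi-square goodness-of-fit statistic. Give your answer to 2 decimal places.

1.92

Ratio total = 4. Expected counts: 128×1/4 = 32, 128×2/4 = 64, 128×1/4 = 32.
χ² = (38−32)²/32 + (57−64)²/64 + (33−32)²/32
   = 1.125 + 0.766 + 0.031
Sum = 1.92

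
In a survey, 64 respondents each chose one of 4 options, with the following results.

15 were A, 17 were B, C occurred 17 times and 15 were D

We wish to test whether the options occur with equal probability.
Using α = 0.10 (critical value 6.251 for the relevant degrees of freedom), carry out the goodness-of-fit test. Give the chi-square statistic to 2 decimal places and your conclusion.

0.25; do not reject

Expected count for each of the 4 categories: 64/4 = 16.
χ² = (15−16)²/16 + (17−16)²/16 + (17−16)²/16 + (15−16)²/16
   = 0.063 + 0.063 + 0.063 + 0.063
Sum = 0.25
df = 3. Since 0.25 < 6.251, we do not reject H₀.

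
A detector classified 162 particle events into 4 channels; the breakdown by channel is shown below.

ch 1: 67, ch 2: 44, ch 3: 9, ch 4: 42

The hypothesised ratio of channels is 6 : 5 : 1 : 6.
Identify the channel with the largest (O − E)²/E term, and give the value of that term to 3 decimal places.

Ratio total = 18. Expected counts: 162×6/18 = 54, 162×5/18 = 45, 162×1/18 = 9, 162×6/18 = 54.
χ² = (67−54)²/54 + (44−45)²/45 + (9−9)²/9 + (42−54)²/54
   = 3.1296 + 0.0222 + 0.0000 + 2.6667
The largest term is for ch 1: 3.130.

ch 1, 3.130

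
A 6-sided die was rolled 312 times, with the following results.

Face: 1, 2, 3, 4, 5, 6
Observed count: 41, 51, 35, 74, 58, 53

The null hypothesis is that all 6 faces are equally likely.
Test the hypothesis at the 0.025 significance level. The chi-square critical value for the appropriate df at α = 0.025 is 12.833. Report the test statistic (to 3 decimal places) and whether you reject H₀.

17.923; reject

Expected count for each of the 6 categories: 312/6 = 52.
1: (41 − 52)²/52 = 121/52 = 2.3269
2: (51 − 52)²/52 = 1/52 = 0.0192
3: (35 − 52)²/52 = 289/52 = 5.5577
4: (74 − 52)²/52 = 484/52 = 9.3077
5: (58 − 52)²/52 = 36/52 = 0.6923
6: (53 − 52)²/52 = 1/52 = 0.0192
Sum = 17.923
df = 5. Since 17.923 > 12.833, we reject H₀.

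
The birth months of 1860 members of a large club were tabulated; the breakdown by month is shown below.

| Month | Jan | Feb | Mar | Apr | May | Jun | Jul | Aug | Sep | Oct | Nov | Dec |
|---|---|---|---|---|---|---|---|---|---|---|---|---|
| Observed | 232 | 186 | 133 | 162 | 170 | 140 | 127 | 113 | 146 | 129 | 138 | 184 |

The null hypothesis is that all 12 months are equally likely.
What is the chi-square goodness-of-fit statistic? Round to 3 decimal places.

Under H₀ each category has probability 1/12, so each expected count is 1860/12 = 155.
Jan: (232 − 155)²/155 = 5929/155 = 38.2516
Feb: (186 − 155)²/155 = 961/155 = 6.2000
Mar: (133 − 155)²/155 = 484/155 = 3.1226
Apr: (162 − 155)²/155 = 49/155 = 0.3161
May: (170 − 155)²/155 = 225/155 = 1.4516
Jun: (140 − 155)²/155 = 225/155 = 1.4516
Jul: (127 − 155)²/155 = 784/155 = 5.0581
Aug: (113 − 155)²/155 = 1764/155 = 11.3806
Sep: (146 − 155)²/155 = 81/155 = 0.5226
Oct: (129 − 155)²/155 = 676/155 = 4.3613
Nov: (138 − 155)²/155 = 289/155 = 1.8645
Dec: (184 − 155)²/155 = 841/155 = 5.4258
Sum = 79.406

79.406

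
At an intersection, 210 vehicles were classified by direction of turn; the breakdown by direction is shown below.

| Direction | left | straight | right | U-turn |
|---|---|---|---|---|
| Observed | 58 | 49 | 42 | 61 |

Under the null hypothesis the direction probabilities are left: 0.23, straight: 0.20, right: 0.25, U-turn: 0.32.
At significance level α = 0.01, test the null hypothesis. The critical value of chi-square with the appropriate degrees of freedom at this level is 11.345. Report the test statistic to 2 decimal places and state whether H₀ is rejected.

Expected counts E_i = n·p_i: 210×0.23 = 48.3, 210×0.20 = 42, 210×0.25 = 52.5, 210×0.32 = 67.2.
χ² = (58−48.3)²/48.3 + (49−42)²/42 + (42−52.5)²/52.5 + (61−67.2)²/67.2
   = 1.948 + 1.167 + 2.100 + 0.572
Sum = 5.79
df = 3. Since 5.79 < 11.345, we do not reject H₀.

5.79; do not reject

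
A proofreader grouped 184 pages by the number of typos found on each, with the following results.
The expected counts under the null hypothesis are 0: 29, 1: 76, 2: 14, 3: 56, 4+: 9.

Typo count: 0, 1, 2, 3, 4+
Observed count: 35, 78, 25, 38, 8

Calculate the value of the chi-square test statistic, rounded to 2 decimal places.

15.83

0: (35 − 29)²/29 = 36/29 = 1.241
1: (78 − 76)²/76 = 4/76 = 0.053
2: (25 − 14)²/14 = 121/14 = 8.643
3: (38 − 56)²/56 = 324/56 = 5.786
4+: (8 − 9)²/9 = 1/9 = 0.111
Sum = 15.83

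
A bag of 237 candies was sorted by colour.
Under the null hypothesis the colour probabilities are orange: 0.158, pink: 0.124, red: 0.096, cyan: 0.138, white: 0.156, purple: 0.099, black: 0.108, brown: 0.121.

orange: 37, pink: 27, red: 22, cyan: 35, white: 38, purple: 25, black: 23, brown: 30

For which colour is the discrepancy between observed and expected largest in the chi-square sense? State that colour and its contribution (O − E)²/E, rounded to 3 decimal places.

Expected counts E_i = n·p_i: 237×0.158 = 37.446, 237×0.124 = 29.388, 237×0.096 = 22.752, 237×0.138 = 32.706, 237×0.156 = 36.972, 237×0.099 = 23.463, 237×0.108 = 25.596, 237×0.121 = 28.677.
orange: (37 − 37.446)²/37.446 = 0.198916/37.446 = 0.0053
pink: (27 − 29.388)²/29.388 = 5.702544/29.388 = 0.1940
red: (22 − 22.752)²/22.752 = 0.565504/22.752 = 0.0249
cyan: (35 − 32.706)²/32.706 = 5.262436/32.706 = 0.1609
white: (38 − 36.972)²/36.972 = 1.056784/36.972 = 0.0286
purple: (25 − 23.463)²/23.463 = 2.362369/23.463 = 0.1007
black: (23 − 25.596)²/25.596 = 6.739216/25.596 = 0.2633
brown: (30 − 28.677)²/28.677 = 1.750329/28.677 = 0.0610
The largest term is for black: 0.263.

black, 0.263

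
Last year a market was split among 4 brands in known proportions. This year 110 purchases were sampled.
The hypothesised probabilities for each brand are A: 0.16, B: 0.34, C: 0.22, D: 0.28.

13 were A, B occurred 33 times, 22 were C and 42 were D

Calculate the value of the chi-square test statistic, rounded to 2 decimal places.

5.99

Expected counts E_i = n·p_i: 110×0.16 = 17.6, 110×0.34 = 37.4, 110×0.22 = 24.2, 110×0.28 = 30.8.
χ² = (13−17.6)²/17.6 + (33−37.4)²/37.4 + (22−24.2)²/24.2 + (42−30.8)²/30.8
   = 1.202 + 0.518 + 0.200 + 4.073
Sum = 5.99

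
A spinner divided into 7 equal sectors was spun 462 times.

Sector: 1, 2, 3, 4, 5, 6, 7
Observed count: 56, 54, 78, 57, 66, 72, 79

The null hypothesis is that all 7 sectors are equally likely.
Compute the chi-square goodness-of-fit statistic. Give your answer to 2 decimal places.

Under H₀ each category has probability 1/7, so each expected count is 462/7 = 66.
cat         O        E   (O−E)²/E
1          56       66      1.515
2          54       66      2.182
3          78       66      2.182
4          57       66      1.227
5          66       66      0.000
6          72       66      0.545
7          79       66      2.561
Sum = 10.21

10.21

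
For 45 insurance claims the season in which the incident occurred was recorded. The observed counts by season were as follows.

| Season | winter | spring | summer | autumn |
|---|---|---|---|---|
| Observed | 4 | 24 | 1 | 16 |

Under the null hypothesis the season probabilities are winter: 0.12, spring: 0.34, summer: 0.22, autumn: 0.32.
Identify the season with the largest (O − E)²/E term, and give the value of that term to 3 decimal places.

summer, 8.001

Expected counts E_i = n·p_i: 45×0.12 = 5.4, 45×0.34 = 15.3, 45×0.22 = 9.9, 45×0.32 = 14.4.
cat         O        E   (O−E)²/E
winter      4      5.4     0.3630
spring     24     15.3     4.9471
summer      1      9.9     8.0010
autumn     16     14.4     0.1778
The largest term is for summer: 8.001.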